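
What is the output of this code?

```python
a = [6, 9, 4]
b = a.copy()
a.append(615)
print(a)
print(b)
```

Key concept: list.copy() creates independent copy.
Step by step:
`a = [6, 9, 4]` → a = [6, 9, 4]
`b = a.copy()` → b = [6, 9, 4]
`a.append(615)` → a = [6, 9, 4, 615]
`print(a)` → prints [6, 9, 4, 615]
`print(b)` → prints [6, 9, 4]

Answer:
[6, 9, 4, 615]
[6, 9, 4]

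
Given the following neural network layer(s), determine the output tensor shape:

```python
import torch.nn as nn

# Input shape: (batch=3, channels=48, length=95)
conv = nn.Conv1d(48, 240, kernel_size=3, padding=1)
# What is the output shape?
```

Input: (3, 48, 95) -> Output: (3, 240, 95)

Answer: (3, 240, 95)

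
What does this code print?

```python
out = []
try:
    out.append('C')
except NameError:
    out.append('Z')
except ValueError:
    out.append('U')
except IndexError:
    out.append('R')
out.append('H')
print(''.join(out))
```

Execution trace: 'C' (try body, no exception) → 'H' (after the try/except). Output: CH

Answer: CH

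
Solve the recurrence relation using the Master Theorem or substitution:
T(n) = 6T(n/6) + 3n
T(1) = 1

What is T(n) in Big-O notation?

By Master Theorem: a=6, b=6, f(n)=3n. Since log_6(6) = 1 and f(n) = Θ(n^1), Case 2 applies. T(n) = O(n log n).

Answer: O(n log n)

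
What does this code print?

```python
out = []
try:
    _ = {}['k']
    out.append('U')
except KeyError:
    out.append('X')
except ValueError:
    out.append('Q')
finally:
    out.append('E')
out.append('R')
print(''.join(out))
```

Execution trace: 'X' (except KeyError) → 'E' (finally) → 'R' (after the try/except). Output: XER

Answer: XER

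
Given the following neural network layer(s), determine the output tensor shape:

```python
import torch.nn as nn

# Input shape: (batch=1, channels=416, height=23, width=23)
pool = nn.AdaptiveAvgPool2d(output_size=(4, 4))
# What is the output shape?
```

Input: (1, 416, 23, 23) -> Output: (1, 416, 4, 4)

Answer: (1, 416, 4, 4)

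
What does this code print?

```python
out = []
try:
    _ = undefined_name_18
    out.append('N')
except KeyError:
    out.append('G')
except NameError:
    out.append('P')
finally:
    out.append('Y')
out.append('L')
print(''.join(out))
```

Execution trace: 'P' (except NameError) → 'Y' (finally) → 'L' (after the try/except). Output: PYL

Answer: PYL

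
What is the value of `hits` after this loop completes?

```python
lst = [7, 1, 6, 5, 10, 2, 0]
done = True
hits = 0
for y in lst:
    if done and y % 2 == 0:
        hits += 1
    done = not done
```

Count even values at even positions
`hits` takes the values: 0 → 1 → 2 → 3

Answer: 3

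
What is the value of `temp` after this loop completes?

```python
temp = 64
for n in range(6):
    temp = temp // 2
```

Halve 6 times: 64 // 2^6 = 1
`temp` takes the values: 64 → 32 → 16 → 8 → 4 → 2 → 1

Answer: 1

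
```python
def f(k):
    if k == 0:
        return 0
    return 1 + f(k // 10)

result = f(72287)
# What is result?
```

Count of digits of 72287: 5

Answer: 5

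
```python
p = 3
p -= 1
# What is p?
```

Trace:
`p = 3` → p = 3
`p -= 1` → p = 2
So p = 2

Answer: 2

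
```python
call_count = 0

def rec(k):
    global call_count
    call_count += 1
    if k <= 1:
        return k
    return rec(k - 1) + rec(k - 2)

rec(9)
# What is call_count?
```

Calls(k) = 1 + Calls(k-1) + Calls(k-2); Calls(0)=Calls(1)=1. For k=9 this gives 109.

Answer: 109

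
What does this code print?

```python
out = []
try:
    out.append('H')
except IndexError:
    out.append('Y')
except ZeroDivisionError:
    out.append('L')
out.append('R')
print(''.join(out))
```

Execution trace: 'H' (try body, no exception) → 'R' (after the try/except). Output: HR

Answer: HR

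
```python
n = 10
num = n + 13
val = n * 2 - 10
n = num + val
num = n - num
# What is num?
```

Trace:
`n = 10` → n = 10
`num = n + 13` → num = 23
`val = n * 2 - 10` → val = 10
`n = num + val` → n = 33
`num = n - num` → num = 10
So num = 10

Answer: 10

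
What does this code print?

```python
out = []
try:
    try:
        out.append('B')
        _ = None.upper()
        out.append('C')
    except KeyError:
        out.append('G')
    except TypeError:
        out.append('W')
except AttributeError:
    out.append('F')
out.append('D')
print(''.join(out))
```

Execution trace: 'B' (inner try body) → 'F' (outer except AttributeError) → 'D' (after the try/except). Output: BFD

Answer: BFD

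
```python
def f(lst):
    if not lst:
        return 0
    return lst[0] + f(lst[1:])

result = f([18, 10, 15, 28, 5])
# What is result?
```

18 + 10 + 15 + 28 + 5 + 0 = 76

Answer: 76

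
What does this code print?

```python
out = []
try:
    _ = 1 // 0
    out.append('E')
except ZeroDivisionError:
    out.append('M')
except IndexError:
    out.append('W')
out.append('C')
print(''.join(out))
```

Execution trace: 'M' (except ZeroDivisionError) → 'C' (after the try/except). Output: MC

Answer: MC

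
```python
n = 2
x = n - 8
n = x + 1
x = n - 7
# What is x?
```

Trace:
`n = 2` → n = 2
`x = n - 8` → x = -6
`n = x + 1` → n = -5
`x = n - 7` → x = -12
So x = -12

Answer: -12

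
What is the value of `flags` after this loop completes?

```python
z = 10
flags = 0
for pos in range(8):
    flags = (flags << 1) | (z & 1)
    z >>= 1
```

Reverse lowest 8 bits of 10
`flags` takes the values: 0 → 1 → 2 → 5 → 10 → 20 → 40 → 80

Answer: 80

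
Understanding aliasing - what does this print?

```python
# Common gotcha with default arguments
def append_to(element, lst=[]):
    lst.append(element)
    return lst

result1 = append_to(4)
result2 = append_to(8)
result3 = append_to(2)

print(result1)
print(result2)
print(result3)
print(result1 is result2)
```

Key concept: mutable default argument gotcha.
Step by step:
`result1 = append_to(4)` → result1 = [4]
`result2 = append_to(8)` → result1 = [4, 8] (same object as result2); result2 = [4, 8] (same object as result1)
`result3 = append_to(2)` → result1 = [4, 8, 2] (same object as result2, result3); result2 = [4, 8, 2] (same object as result1, result3); result3 = [4, 8, 2] (same object as result1, result2)
`print(result1)` → prints [4, 8, 2]
`print(result2)` → prints [4, 8, 2]
`print(result3)` → prints [4, 8, 2]
`print(result1 is result2)` → prints True

Answer:
[4, 8, 2]
[4, 8, 2]
[4, 8, 2]
True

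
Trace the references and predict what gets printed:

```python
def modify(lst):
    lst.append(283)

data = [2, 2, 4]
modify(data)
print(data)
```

Key concept: function modifies passed list.
Step by step:
`data = [2, 2, 4]` → data = [2, 2, 4]
`modify(data)` → data = [2, 2, 4, 283]
`print(data)` → prints [2, 2, 4, 283]

Answer: [2, 2, 4, 283]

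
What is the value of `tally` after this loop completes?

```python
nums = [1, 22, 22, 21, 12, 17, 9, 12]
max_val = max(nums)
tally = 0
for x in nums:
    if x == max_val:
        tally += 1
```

Count of max value 22 in [1, 22, 22, 21, 12, 17, 9, 12]
`tally` takes the values: 0 → 1 → 2

Answer: 2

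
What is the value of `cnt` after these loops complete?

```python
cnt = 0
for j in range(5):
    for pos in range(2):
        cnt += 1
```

5 * 2 = 10
`cnt` takes the values: 0 → 1 → 2 → 3 → 4 → 5 → 6 → 7 → 8 → 9 → 10

Answer: 10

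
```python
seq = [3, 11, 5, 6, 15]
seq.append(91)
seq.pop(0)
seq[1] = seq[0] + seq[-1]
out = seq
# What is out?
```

Trace:
`seq = [3, 11, 5, 6, 15]` → seq = [3, 11, 5, 6, 15]
`seq.append(91)` → seq = [3, 11, 5, 6, 15, 91]
`seq.pop(0)` → seq = [11, 5, 6, 15, 91]
`seq[1] = seq[0] + seq[-1]` → seq = [11, 102, 6, 15, 91]
`out = seq` → out = [11, 102, 6, 15, 91]
So out = [11, 102, 6, 15, 91]

Answer: [11, 102, 6, 15, 91]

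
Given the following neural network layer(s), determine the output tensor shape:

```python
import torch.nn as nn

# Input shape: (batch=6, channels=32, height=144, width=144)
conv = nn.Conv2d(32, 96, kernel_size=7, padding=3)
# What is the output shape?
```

Input: (6, 32, 144, 144) -> Output: (6, 96, 144, 144)

Answer: (6, 96, 144, 144)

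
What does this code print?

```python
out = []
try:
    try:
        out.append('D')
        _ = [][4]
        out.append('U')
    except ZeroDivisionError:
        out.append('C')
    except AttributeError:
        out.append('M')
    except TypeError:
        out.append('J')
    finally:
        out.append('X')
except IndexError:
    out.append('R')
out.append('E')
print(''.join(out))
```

Execution trace: 'D' (try body) → 'X' (finally) → 'R' (outer except IndexError) → 'E' (after the try/except). Output: DXRE

Answer: DXRE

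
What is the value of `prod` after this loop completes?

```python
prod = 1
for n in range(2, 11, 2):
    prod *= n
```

Product of even numbers 2 to 10
`prod` takes the values: 1 → 2 → 8 → 48 → 384 → 3840

Answer: 3840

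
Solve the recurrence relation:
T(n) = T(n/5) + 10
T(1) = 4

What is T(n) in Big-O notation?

Each step divides n by 5 and adds 10. After log_5(n) steps we reach T(1)=4. So T(n) = 10·log_5(n) + 4 = O(log n).

Answer: O(log n)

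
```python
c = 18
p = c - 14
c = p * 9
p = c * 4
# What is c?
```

Trace:
`c = 18` → c = 18
`p = c - 14` → p = 4
`c = p * 9` → c = 36
`p = c * 4` → p = 144
So c = 36

Answer: 36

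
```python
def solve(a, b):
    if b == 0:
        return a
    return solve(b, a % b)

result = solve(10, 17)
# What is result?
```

solve(10, 17) -> solve(17, 10) -> solve(10, 7) -> solve(7, 3) -> solve(3, 1) -> solve(1, 0) -> 1

Answer: 1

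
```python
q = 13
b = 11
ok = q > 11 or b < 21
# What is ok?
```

Trace:
`q = 13` → q = 13
`b = 11` → b = 11
`ok = q > 11 or b < 21` → ok = True
So ok = True

Answer: True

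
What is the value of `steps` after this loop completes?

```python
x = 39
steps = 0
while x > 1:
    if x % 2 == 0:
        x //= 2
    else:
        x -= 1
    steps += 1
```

Steps to reduce 39 to 1
`steps` takes the values: 0 → 1 → 2 → 3 → 4 → 5 → 6 → 7 → 8

Answer: 8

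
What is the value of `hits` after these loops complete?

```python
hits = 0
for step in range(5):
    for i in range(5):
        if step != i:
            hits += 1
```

5² - 5 (exclude diagonal)
`hits` takes the values: 0 → 1 → 2 → 3 → 4 → 5 → 6 → 7 → 8 → 9 → 10 → 11 → 12 → 13 → 14 → 15 → 16 → 17 → 18 → 19 → 20

Answer: 20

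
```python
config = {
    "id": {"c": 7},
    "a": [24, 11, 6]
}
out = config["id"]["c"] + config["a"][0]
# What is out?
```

Trace:
`config = { ...` → config = {'id': {'c': 7}, 'a': [24, 11, 6]}
`out = config["id"]["c"] + config["a"][0]` → out = 31
So out = 31

Answer: 31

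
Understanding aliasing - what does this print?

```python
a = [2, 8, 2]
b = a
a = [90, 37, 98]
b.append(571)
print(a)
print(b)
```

Key concept: rebinding vs mutation: a is rebound to a new list, b still points at the original.
Step by step:
`a = [2, 8, 2]` → a = [2, 8, 2]
`b = a` → b = [2, 8, 2] (same object as a)
`a = [90, 37, 98]` → a = [90, 37, 98]
`b.append(571)` → b = [2, 8, 2, 571]
`print(a)` → prints [90, 37, 98]
`print(b)` → prints [2, 8, 2, 571]

Answer:
[90, 37, 98]
[2, 8, 2, 571]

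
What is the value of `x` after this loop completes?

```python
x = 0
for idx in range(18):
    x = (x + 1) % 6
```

Increment mod 6, 18 times = 0
`x` takes the values: 0 → 1 → 2 → 3 → 4 → 5 → 0 → 1 → 2 → 3 → 4 → 5 → 0 → 1 → 2 → 3 → 4 → 5 → 0

Answer: 0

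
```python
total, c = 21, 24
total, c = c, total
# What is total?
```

Trace:
`total, c = 21, 24` → total = 21; c = 24
`total, c = c, total` → total = 24; c = 21
So total = 24

Answer: 24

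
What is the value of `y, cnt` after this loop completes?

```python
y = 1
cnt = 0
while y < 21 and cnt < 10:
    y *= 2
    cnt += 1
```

Double until >= 21 or 10 iterations
`y, cnt` takes the values: (1, 0) → (2, 0) → (2, 1) → (4, 1) → (4, 2) → (8, 2) → (8, 3) → (16, 3) → (16, 4) → (32, 4) → (32, 5)

Answer: 32, 5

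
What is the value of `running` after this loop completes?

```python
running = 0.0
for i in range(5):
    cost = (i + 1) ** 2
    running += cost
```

Sum of squared losses 1² + 2² + ... + 5²
`running` takes the values: 0.0 → 1.0 → 5.0 → 14.0 → 30.0 → 55.0

Answer: 55.0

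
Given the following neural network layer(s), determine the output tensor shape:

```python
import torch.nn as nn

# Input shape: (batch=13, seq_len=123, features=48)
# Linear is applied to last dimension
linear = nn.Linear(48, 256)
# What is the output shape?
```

Input: (13, 123, 48) -> Output: (13, 123, 256)

Answer: (13, 123, 256)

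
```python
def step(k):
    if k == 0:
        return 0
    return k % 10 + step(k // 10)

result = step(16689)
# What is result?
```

Sum of digits of 16689: 9 + 8 + 6 + 6 + 1 = 30

Answer: 30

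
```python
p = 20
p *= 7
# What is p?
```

Trace:
`p = 20` → p = 20
`p *= 7` → p = 140
So p = 140

Answer: 140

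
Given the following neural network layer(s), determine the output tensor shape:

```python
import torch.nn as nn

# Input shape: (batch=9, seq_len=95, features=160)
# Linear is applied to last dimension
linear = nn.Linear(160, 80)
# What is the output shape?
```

Input: (9, 95, 160) -> Output: (9, 95, 80)

Answer: (9, 95, 80)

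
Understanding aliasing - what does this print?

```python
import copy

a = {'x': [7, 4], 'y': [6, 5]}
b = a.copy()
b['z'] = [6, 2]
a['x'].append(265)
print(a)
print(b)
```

Key concept: shallow copy of dict with mutable values.
Step by step:
`a = {'x': [7, 4], 'y': [6, 5]}` → a = {'x': [7, 4], 'y': [6, 5]}
`b = a.copy()` → b = {'x': [7, 4], 'y': [6, 5]}
`b['z'] = [6, 2]` → b = {'x': [7, 4], 'y': [6, 5], 'z': [6, 2]}
`a['x'].append(265)` → a = {'x': [7, 4, 265], 'y': [6, 5]}; b = {'x': [7, 4, 265], 'y': [6, 5], 'z': [6, 2]}
`print(a)` → prints {'x': [7, 4, 265], 'y': [6, 5]}
`print(b)` → prints {'x': [7, 4, 265], 'y': [6, 5], 'z': [6, 2]}

Answer:
{'x': [7, 4, 265], 'y': [6, 5]}
{'x': [7, 4, 265], 'y': [6, 5], 'z': [6, 2]}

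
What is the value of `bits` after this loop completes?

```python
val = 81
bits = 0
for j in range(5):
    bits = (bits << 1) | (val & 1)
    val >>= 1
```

Reverse lowest 5 bits of 81
`bits` takes the values: 0 → 1 → 2 → 4 → 8 → 17

Answer: 17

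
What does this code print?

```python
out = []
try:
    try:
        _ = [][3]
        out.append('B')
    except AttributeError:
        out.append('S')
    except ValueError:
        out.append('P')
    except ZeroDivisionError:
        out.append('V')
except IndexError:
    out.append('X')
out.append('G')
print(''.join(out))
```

Execution trace: 'X' (outer except IndexError) → 'G' (after the try/except). Output: XG

Answer: XG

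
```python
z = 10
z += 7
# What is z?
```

Trace:
`z = 10` → z = 10
`z += 7` → z = 17
So z = 17

Answer: 17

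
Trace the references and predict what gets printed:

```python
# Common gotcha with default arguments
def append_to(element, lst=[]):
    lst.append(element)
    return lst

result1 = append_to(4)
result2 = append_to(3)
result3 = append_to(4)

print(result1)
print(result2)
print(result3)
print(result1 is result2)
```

Key concept: mutable default argument gotcha.
Step by step:
`result1 = append_to(4)` → result1 = [4]
`result2 = append_to(3)` → result1 = [4, 3] (same object as result2); result2 = [4, 3] (same object as result1)
`result3 = append_to(4)` → result1 = [4, 3, 4] (same object as result2, result3); result2 = [4, 3, 4] (same object as result1, result3); result3 = [4, 3, 4] (same object as result1, result2)
`print(result1)` → prints [4, 3, 4]
`print(result2)` → prints [4, 3, 4]
`print(result3)` → prints [4, 3, 4]
`print(result1 is result2)` → prints True

Answer:
[4, 3, 4]
[4, 3, 4]
[4, 3, 4]
True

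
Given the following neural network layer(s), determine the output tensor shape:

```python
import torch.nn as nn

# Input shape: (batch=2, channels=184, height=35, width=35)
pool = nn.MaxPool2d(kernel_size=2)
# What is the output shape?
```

Input: (2, 184, 35, 35) -> Output: (2, 184, 17, 17)

Answer: (2, 184, 17, 17)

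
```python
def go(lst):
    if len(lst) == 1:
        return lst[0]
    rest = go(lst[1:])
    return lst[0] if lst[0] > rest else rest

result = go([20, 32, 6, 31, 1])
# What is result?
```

Recursive max over [20, 32, 6, 31, 1] = 32

Answer: 32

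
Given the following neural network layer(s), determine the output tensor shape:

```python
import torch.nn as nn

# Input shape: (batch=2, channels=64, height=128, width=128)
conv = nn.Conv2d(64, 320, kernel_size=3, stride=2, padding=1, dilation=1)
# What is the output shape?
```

Input: (2, 64, 128, 128) -> Output: (2, 320, 64, 64)

Answer: (2, 320, 64, 64)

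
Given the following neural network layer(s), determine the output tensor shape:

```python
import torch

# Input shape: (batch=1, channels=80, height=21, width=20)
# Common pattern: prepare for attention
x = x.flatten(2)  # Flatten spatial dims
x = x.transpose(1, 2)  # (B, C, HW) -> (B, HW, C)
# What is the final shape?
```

Input: (1, 80, 21, 20) -> after flatten(2): (1, 80, 420) -> Output: (1, 420, 80)

Answer: (1, 420, 80)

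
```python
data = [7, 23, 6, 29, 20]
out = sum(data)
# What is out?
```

Trace:
`data = [7, 23, 6, 29, 20]` → data = [7, 23, 6, 29, 20]
`out = sum(data)` → out = 85
So out = 85

Answer: 85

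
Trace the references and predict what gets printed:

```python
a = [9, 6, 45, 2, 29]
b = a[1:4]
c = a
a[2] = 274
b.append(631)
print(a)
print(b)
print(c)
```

Key concept: slice vs alias.
Step by step:
`a = [9, 6, 45, 2, 29]` → a = [9, 6, 45, 2, 29]
`b = a[1:4]` → b = [6, 45, 2]
`c = a` → c = [9, 6, 45, 2, 29] (same object as a)
`a[2] = 274` → a = [9, 6, 274, 2, 29] (same object as c); c = [9, 6, 274, 2, 29] (same object as a)
`b.append(631)` → b = [6, 45, 2, 631]
`print(a)` → prints [9, 6, 274, 2, 29]
`print(b)` → prints [6, 45, 2, 631]
`print(c)` → prints [9, 6, 274, 2, 29]

Answer:
[9, 6, 274, 2, 29]
[6, 45, 2, 631]
[9, 6, 274, 2, 29]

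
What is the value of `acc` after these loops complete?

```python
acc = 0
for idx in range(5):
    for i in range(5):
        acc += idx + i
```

Sum of all idx+i for idx,i in 5x5
`acc` takes the values: 0 → 1 → 3 → 6 → 10 → 11 → 13 → 16 → 20 → 25 → 27 → 30 → 34 → 39 → 45 → 48 → 52 → 57 → 63 → 70 → 74 → 79 → 85 → 92 → 100

Answer: 100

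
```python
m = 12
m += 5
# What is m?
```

Trace:
`m = 12` → m = 12
`m += 5` → m = 17
So m = 17

Answer: 17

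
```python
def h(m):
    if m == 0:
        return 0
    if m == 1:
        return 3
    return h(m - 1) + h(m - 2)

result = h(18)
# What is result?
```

Build up from base cases: h(0)=0, h(1)=3, h(2)=3, h(3)=6, h(4)=9, h(5)=15, h(6)=24, ..., h(18)=7752

Answer: 7752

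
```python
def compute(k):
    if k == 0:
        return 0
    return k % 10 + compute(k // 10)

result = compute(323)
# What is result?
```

Sum of digits of 323: 3 + 2 + 3 = 8

Answer: 8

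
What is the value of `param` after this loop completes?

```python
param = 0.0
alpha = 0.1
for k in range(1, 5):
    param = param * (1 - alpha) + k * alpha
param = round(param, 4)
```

Moving average with lr=0.1
`param` takes the values: 0.0 → 0.1 → 0.29 → 0.561 → 0.9049

Answer: 0.9049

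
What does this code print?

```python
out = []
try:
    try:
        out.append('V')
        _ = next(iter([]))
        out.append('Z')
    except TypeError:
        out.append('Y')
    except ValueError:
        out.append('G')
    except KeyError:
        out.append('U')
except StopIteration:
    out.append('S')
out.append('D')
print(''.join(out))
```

Execution trace: 'V' (try body) → 'S' (outer except StopIteration) → 'D' (after the try/except). Output: VSD

Answer: VSD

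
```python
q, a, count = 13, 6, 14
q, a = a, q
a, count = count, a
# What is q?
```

Trace:
`q, a, count = 13, 6, 14` → q = 13; a = 6; count = 14
`q, a = a, q` → q = 6; a = 13
`a, count = count, a` → a = 14; count = 13
So q = 6

Answer: 6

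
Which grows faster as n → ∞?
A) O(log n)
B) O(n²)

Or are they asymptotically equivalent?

O(log n) vs O(n²): Higher order terms dominate.

Answer: B) O(n²) grows faster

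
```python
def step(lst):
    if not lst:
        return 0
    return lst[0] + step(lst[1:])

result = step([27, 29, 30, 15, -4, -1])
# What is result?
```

27 + 29 + 30 + 15 + (-4) + (-1) + 0 = 96

Answer: 96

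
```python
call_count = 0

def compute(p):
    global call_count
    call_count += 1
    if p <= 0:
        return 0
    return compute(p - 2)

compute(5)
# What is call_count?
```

Linear recursion stepping by 2: 4 calls from p=5 down to ≤0.

Answer: 4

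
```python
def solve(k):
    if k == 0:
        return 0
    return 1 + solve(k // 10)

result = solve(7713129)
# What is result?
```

Count of digits of 7713129: 7

Answer: 7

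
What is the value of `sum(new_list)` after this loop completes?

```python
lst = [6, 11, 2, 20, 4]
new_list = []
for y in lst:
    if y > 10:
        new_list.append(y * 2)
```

Sum of doubled values > 10
`new_list` takes the values: [] → [22] → [22, 40]
So `sum(new_list)` = 62

Answer: 62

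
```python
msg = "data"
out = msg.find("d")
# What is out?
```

Trace:
`msg = "data"` → msg = 'data'
`out = msg.find("d")` → out = 0
So out = 0

Answer: 0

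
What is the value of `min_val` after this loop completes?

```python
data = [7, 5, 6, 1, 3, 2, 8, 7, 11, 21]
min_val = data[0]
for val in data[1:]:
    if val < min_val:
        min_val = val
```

Minimum of [7, 5, 6, 1, 3, 2, 8, 7, 11, 21]
`min_val` takes the values: 7 → 5 → 1

Answer: 1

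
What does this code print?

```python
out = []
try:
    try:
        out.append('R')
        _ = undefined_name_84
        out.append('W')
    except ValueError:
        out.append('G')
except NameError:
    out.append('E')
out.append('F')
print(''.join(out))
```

Execution trace: 'R' (try body) → 'E' (outer except NameError) → 'F' (after the try/except). Output: REF

Answer: REF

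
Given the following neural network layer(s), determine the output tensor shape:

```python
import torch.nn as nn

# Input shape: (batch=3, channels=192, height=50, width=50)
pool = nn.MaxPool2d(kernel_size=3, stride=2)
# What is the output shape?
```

Input: (3, 192, 50, 50) -> Output: (3, 192, 24, 24)

Answer: (3, 192, 24, 24)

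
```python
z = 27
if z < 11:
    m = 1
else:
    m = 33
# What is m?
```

Trace:
`z = 27` → z = 27
`if z < 11: ...` → z < 11 is False, take else branch → m = 33
So m = 33

Answer: 33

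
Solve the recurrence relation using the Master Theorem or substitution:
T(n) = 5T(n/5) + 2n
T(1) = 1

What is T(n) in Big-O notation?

By Master Theorem: a=5, b=5, f(n)=2n. Since log_5(5) = 1 and f(n) = Θ(n^1), Case 2 applies. T(n) = O(n log n).

Answer: O(n log n)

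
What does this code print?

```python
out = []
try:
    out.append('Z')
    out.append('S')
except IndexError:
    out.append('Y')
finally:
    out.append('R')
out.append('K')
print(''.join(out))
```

Execution trace: 'Z' (try body) → 'S' (try body, no exception) → 'R' (finally) → 'K' (after the try/except). Output: ZSRK

Answer: ZSRK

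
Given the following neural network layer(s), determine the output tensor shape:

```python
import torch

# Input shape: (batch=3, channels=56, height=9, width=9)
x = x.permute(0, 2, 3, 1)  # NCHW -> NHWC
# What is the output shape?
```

Input: (3, 56, 9, 9) -> Output: (3, 9, 9, 56)

Answer: (3, 9, 9, 56)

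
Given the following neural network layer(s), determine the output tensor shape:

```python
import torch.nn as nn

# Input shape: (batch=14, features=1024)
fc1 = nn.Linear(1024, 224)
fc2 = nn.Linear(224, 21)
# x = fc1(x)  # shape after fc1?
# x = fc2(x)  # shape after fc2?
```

Input: (14, 1024) -> after fc1: (14, 224) -> Output: (14, 21)

Answer: (14, 21)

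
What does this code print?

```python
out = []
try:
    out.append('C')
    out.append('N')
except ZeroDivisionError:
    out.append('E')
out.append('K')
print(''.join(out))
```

Execution trace: 'C' (try body) → 'N' (try body, no exception) → 'K' (after the try/except). Output: CNK

Answer: CNK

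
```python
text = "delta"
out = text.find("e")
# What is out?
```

Trace:
`text = "delta"` → text = 'delta'
`out = text.find("e")` → out = 1
So out = 1

Answer: 1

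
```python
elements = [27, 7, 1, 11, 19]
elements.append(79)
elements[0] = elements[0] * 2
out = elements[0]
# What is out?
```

Trace:
`elements = [27, 7, 1, 11, 19]` → elements = [27, 7, 1, 11, 19]
`elements.append(79)` → elements = [27, 7, 1, 11, 19, 79]
`elements[0] = elements[0] * 2` → elements = [54, 7, 1, 11, 19, 79]
`out = elements[0]` → out = 54
So out = 54

Answer: 54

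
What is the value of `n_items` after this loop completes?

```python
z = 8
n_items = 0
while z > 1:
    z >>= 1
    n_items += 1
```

Count right shifts until 1
`n_items` takes the values: 0 → 1 → 2 → 3

Answer: 3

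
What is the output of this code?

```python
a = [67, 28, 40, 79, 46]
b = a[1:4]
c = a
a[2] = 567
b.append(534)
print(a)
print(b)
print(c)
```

Key concept: slice vs alias.
Step by step:
`a = [67, 28, 40, 79, 46]` → a = [67, 28, 40, 79, 46]
`b = a[1:4]` → b = [28, 40, 79]
`c = a` → c = [67, 28, 40, 79, 46] (same object as a)
`a[2] = 567` → a = [67, 28, 567, 79, 46] (same object as c); c = [67, 28, 567, 79, 46] (same object as a)
`b.append(534)` → b = [28, 40, 79, 534]
`print(a)` → prints [67, 28, 567, 79, 46]
`print(b)` → prints [28, 40, 79, 534]
`print(c)` → prints [67, 28, 567, 79, 46]

Answer:
[67, 28, 567, 79, 46]
[28, 40, 79, 534]
[67, 28, 567, 79, 46]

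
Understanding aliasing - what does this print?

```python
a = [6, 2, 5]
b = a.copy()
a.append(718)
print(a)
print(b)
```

Key concept: list.copy() creates independent copy.
Step by step:
`a = [6, 2, 5]` → a = [6, 2, 5]
`b = a.copy()` → b = [6, 2, 5]
`a.append(718)` → a = [6, 2, 5, 718]
`print(a)` → prints [6, 2, 5, 718]
`print(b)` → prints [6, 2, 5]

Answer:
[6, 2, 5, 718]
[6, 2, 5]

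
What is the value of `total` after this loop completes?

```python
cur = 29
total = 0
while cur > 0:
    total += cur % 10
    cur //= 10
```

Sum digits of 29
`total` takes the values: 0 → 9 → 11

Answer: 11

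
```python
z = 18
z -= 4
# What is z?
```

Trace:
`z = 18` → z = 18
`z -= 4` → z = 14
So z = 14

Answer: 14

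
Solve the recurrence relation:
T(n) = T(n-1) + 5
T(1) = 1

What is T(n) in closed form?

Unrolling: T(n) = T(1) + 5·(n-1) = 1 + 5(n-1) = 5n - 4.

Answer: T(n) = 5n - 4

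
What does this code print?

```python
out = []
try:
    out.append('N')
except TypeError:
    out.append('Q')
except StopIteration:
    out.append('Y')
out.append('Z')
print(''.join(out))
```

Execution trace: 'N' (try body, no exception) → 'Z' (after the try/except). Output: NZ

Answer: NZ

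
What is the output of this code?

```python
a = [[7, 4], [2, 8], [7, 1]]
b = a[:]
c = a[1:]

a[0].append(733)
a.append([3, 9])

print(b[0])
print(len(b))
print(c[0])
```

Key concept: slice with nested mutation.
Step by step:
`a = [[7, 4], [2, 8], [7, 1]]` → a = [[7, 4], [2, 8], [7, 1]]
`b = a[:]` → b = [[7, 4], [2, 8], [7, 1]]
`c = a[1:]` → c = [[2, 8], [7, 1]]
`a[0].append(733)` → a = [[7, 4, 733], [2, 8], [7, 1]]; b = [[7, 4, 733], [2, 8], [7, 1]]
`a.append([3, 9])` → a = [[7, 4, 733], [2, 8], [7, 1], [3, 9]]
`print(b[0])` → prints [7, 4, 733]
`print(len(b))` → prints 3
`print(c[0])` → prints [2, 8]

Answer:
[7, 4, 733]
3
[2, 8]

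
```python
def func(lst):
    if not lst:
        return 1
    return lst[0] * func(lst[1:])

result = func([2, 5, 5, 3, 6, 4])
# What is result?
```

Product over [2, 5, 5, 3, 6, 4] = 2 * 5 * 5 * 3 * 6 * 4 = 3600

Answer: 3600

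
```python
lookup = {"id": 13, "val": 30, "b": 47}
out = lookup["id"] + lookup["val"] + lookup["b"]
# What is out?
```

Trace:
`lookup = {"id": 13, "val": 30, "b": 47}` → lookup = {'id': 13, 'val': 30, 'b': 47}
`out = lookup["id"] + lookup["val"] + lookup["b"]` → out = 90
So out = 90

Answer: 90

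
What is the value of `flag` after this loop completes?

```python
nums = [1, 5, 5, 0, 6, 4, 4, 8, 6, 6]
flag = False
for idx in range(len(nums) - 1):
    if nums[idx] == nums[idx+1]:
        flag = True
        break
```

Check consecutive duplicates in [1, 5, 5, 0, 6, 4, 4, 8, 6, 6]
`flag` takes the values: False → True

Answer: True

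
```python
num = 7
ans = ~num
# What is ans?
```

Trace:
`num = 7` → num = 7
`ans = ~num` → ans = -8
So ans = -8

Answer: -8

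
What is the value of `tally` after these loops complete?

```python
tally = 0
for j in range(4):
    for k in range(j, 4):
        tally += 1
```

Upper triangle: 4 + 3 + ... + 1
`tally` takes the values: 0 → 1 → 2 → 3 → 4 → 5 → 6 → 7 → 8 → 9 → 10

Answer: 10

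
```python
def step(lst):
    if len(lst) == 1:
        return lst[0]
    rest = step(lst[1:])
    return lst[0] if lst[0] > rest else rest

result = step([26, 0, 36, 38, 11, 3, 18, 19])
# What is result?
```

Recursive max over [26, 0, 36, 38, 11, 3, 18, 19] = 38

Answer: 38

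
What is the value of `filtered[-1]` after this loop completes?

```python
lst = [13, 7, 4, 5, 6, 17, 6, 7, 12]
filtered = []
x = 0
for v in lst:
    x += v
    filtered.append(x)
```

Cumulative sum ends at 77
`filtered` takes the values: [] → [13] → [13, 20] → [13, 20, 24] → [13, 20, 24, 29] → [13, 20, 24, 29, 35] → [13, 20, 24, 29, 35, 52] → [13, 20, 24, 29, 35, 52, 58] → [13, 20, 24, 29, 35, 52, 58, 65] → [13, 20, 24, 29, 35, 52, 58, 65, 77]
So `filtered[-1]` = 77

Answer: 77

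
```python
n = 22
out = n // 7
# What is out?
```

Trace:
`n = 22` → n = 22
`out = n // 7` → out = 3
So out = 3

Answer: 3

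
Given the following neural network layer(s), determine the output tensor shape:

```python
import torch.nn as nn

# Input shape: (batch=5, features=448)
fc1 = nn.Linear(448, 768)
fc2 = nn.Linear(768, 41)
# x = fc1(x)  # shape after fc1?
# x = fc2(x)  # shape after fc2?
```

Input: (5, 448) -> after fc1: (5, 768) -> Output: (5, 41)

Answer: (5, 41)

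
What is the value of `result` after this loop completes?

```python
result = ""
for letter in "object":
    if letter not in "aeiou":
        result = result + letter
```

Remove vowels from 'object'
`result` takes the values: "" → "b" → "bj" → "bjc" → "bjct"

Answer: "bjct"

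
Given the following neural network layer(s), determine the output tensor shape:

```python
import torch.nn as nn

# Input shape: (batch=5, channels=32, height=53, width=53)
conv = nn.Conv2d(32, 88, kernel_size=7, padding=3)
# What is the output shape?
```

Input: (5, 32, 53, 53) -> Output: (5, 88, 53, 53)

Answer: (5, 88, 53, 53)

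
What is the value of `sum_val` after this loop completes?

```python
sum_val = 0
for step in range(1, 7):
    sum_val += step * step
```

Sum of squares 1² to 6² = 91
`sum_val` takes the values: 0 → 1 → 5 → 14 → 30 → 55 → 91

Answer: 91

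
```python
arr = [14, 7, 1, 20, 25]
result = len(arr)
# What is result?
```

Trace:
`arr = [14, 7, 1, 20, 25]` → arr = [14, 7, 1, 20, 25]
`result = len(arr)` → result = 5
So result = 5

Answer: 5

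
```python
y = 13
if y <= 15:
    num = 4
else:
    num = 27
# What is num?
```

Trace:
`y = 13` → y = 13
`if y <= 15: ...` → y <= 15 is True → num = 4
So num = 4

Answer: 4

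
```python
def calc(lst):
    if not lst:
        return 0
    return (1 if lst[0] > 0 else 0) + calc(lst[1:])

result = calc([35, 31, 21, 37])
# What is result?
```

Count of positive elements in [35, 31, 21, 37] = 4

Answer: 4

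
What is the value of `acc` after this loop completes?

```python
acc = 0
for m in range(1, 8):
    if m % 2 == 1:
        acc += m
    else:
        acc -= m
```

Add odd, subtract even
`acc` takes the values: 0 → 1 → -1 → 2 → -2 → 3 → -3 → 4

Answer: 4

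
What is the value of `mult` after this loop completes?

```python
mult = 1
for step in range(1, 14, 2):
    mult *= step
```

Product of 1, 3, 5, ... up to 13
`mult` takes the values: 1 → 3 → 15 → 105 → 945 → 10395 → 135135

Answer: 135135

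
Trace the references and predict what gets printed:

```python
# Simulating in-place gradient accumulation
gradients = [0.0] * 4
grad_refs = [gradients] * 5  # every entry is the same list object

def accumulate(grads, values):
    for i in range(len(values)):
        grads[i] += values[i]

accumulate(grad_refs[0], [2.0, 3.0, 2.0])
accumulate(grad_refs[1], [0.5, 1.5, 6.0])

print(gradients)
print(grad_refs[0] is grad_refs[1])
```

Key concept: gradient accumulation aliasing.
Step by step:
`gradients = [0.0] * 4` → gradients = [0.0, 0.0, 0.0, 0.0]
`grad_refs = [gradients] * 5` → grad_refs = [[0.0, 0.0, 0.0, 0.0], [0.0, 0.0, 0.0, 0.0], [0.0, 0.0, 0.0, 0.0], [0.0, 0.0, 0.0, 0.0], [0.0, 0.0, 0.0, 0.0]]
`accumulate(grad_refs[0], [2.0, 3.0, 2.0])` → gradients = [2.0, 3.0, 2.0, 0.0]; grad_refs = [[2.0, 3.0, 2.0, 0.0], [2.0, 3.0, 2.0, 0.0], [2.0, 3.0, 2.0, 0.0], [2.0, 3.0, 2.0, 0.0], [2.0, 3.0, 2.0, 0.0]]
`accumulate(grad_refs[1], [0.5, 1.5, 6.0])` → gradients = [2.5, 4.5, 8.0, 0.0]; grad_refs = [[2.5, 4.5, 8.0, 0.0], [2.5, 4.5, 8.0, 0.0], [2.5, 4.5, 8.0, 0.0], [2.5, 4.5, 8.0, 0.0], [2.5, 4.5, 8.0, 0.0]]
`print(gradients)` → prints [2.5, 4.5, 8.0, 0.0]
`print(grad_refs[0] is grad_refs[1])` → prints True

Answer:
[2.5, 4.5, 8.0, 0.0]
True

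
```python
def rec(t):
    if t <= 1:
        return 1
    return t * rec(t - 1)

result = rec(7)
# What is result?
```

rec(7) = 7 * 6 * 5 * 4 * 3 * 2 * 1 = 5040

Answer: 5040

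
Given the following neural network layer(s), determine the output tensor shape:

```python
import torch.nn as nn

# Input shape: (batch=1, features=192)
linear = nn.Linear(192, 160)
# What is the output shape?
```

Input: (1, 192) -> Output: (1, 160)

Answer: (1, 160)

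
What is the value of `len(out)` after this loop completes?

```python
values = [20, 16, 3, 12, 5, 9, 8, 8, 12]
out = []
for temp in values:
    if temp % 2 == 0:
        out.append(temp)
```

Count even numbers in [20, 16, 3, 12, 5, 9, 8, 8, 12]
`out` takes the values: [] → [20] → [20, 16] → [20, 16, 12] → [20, 16, 12, 8] → [20, 16, 12, 8, 8] → [20, 16, 12, 8, 8, 12]
So `len(out)` = 6

Answer: 6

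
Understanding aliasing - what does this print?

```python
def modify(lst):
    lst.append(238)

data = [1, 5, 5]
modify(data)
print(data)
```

Key concept: function modifies passed list.
Step by step:
`data = [1, 5, 5]` → data = [1, 5, 5]
`modify(data)` → data = [1, 5, 5, 238]
`print(data)` → prints [1, 5, 5, 238]

Answer: [1, 5, 5, 238]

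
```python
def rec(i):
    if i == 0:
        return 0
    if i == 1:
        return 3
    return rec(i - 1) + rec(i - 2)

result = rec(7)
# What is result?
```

Build up from base cases: rec(0)=0, rec(1)=3, rec(2)=3, rec(3)=6, rec(4)=9, rec(5)=15, rec(6)=24, ..., rec(7)=39

Answer: 39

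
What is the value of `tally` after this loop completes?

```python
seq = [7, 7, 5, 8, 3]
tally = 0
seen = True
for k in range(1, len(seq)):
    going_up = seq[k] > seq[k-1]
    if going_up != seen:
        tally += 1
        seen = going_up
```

Count direction changes in [7, 7, 5, 8, 3]
`tally` takes the values: 0 → 1 → 2 → 3

Answer: 3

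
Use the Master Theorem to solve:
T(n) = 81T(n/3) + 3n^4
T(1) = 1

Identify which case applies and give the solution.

a=81, b=3, f(n)=3n^4. log_3(81) = 4. Since c=4 = 4, Case 2 applies: T(n) = Θ(n^log_b(a) · log n) = O(n^4 log n).

Answer: O(n^4 log n) - Case 2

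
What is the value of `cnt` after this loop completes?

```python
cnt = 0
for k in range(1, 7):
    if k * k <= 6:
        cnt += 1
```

Count numbers where k² ≤ 6
`cnt` takes the values: 0 → 1 → 2

Answer: 2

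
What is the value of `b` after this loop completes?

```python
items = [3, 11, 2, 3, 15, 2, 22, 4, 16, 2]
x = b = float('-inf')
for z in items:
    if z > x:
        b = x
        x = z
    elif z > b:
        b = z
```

Second largest (with repeats) in [3, 11, 2, 3, 15, 2, 22, 4, 16, 2]
`b` takes the values: -inf → 3 → 11 → 15 → 16

Answer: 16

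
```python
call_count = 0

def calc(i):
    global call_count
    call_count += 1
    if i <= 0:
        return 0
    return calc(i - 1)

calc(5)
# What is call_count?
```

Linear recursion stepping by 1: 6 calls from i=5 down to ≤0.

Answer: 6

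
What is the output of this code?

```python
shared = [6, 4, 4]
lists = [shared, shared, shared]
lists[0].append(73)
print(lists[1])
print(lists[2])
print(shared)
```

Key concept: list of same reference.
Step by step:
`shared = [6, 4, 4]` → shared = [6, 4, 4]
`lists = [shared, shared, shared]` → lists = [[6, 4, 4], [6, 4, 4], [6, 4, 4]]
`lists[0].append(73)` → shared = [6, 4, 4, 73]; lists = [[6, 4, 4, 73], [6, 4, 4, 73], [6, 4, 4, 73]]
`print(lists[1])` → prints [6, 4, 4, 73]
`print(lists[2])` → prints [6, 4, 4, 73]
`print(shared)` → prints [6, 4, 4, 73]

Answer:
[6, 4, 4, 73]
[6, 4, 4, 73]
[6, 4, 4, 73]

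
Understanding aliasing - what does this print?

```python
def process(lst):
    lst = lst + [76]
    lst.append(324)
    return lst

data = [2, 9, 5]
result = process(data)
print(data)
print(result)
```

Key concept: rebinding parameter vs mutation.
Step by step:
`data = [2, 9, 5]` → data = [2, 9, 5]
`result = process(data)` → result = [2, 9, 5, 76, 324]
`print(data)` → prints [2, 9, 5]
`print(result)` → prints [2, 9, 5, 76, 324]

Answer:
[2, 9, 5]
[2, 9, 5, 76, 324]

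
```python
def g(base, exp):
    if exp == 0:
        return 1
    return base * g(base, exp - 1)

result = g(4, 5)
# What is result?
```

g(4, 5) = 4 * 4 * 4 * 4 * 4 = 1024

Answer: 1024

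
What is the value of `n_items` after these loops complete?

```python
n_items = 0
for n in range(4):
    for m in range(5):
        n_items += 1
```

4 * 5 = 20
`n_items` takes the values: 0 → 1 → 2 → 3 → 4 → 5 → 6 → 7 → 8 → 9 → 10 → 11 → 12 → 13 → 14 → 15 → 16 → 17 → 18 → 19 → 20

Answer: 20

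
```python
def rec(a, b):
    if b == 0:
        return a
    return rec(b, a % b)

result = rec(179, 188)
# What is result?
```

rec(179, 188) -> rec(188, 179) -> rec(179, 9) -> rec(9, 8) -> rec(8, 1) -> rec(1, 0) -> 1

Answer: 1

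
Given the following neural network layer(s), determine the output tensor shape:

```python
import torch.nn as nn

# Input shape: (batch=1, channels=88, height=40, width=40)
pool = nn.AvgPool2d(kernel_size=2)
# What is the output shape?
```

Input: (1, 88, 40, 40) -> Output: (1, 88, 20, 20)

Answer: (1, 88, 20, 20)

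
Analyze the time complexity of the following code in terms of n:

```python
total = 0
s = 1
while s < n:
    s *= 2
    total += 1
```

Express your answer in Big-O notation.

Each loop level contributes: log n. Multiplying the contributions gives O(log n).

Answer: O(log n)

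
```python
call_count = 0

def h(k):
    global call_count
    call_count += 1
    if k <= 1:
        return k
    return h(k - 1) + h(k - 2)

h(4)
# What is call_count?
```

Calls(k) = 1 + Calls(k-1) + Calls(k-2); Calls(0)=Calls(1)=1. For k=4 this gives 9.

Answer: 9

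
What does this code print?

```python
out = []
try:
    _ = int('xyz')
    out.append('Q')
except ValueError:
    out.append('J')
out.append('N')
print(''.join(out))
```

Execution trace: 'J' (except ValueError) → 'N' (after the try/except). Output: JN

Answer: JN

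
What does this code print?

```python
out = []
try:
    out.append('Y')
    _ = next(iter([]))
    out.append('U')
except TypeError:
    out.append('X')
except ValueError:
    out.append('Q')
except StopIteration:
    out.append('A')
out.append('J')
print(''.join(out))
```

Execution trace: 'Y' (try body) → 'A' (except StopIteration) → 'J' (after the try/except). Output: YAJ

Answer: YAJ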